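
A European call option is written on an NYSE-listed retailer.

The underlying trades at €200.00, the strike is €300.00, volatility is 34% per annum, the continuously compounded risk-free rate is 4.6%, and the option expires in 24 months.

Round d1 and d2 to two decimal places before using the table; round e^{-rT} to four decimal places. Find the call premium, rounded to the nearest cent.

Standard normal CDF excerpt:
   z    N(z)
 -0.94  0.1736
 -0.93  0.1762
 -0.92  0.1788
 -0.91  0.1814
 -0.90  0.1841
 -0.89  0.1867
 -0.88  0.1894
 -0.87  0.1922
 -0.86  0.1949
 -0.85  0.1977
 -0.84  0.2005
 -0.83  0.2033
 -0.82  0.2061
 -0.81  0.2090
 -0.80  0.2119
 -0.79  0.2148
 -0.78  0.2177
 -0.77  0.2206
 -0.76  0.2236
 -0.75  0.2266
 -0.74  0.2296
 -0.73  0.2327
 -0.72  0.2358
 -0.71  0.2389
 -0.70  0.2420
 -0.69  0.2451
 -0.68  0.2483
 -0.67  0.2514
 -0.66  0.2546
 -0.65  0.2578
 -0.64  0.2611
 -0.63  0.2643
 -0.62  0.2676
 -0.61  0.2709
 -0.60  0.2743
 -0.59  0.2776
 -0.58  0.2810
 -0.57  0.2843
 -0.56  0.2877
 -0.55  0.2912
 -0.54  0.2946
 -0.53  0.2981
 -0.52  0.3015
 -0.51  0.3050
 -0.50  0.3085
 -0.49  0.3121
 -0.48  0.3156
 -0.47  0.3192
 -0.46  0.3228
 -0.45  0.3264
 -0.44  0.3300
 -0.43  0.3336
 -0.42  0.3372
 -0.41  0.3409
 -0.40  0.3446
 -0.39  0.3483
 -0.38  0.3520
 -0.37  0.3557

€17.09

T = 2;  σ√T = 0.4808
d₁ = [ln(200/300) + (0.046 + 0.34²/2)·2] / 0.4808 = [-0.4055 + 0.2076] / 0.4808 = -0.4115 which rounds to -0.41
d₂ = d₁ − σ√T = -0.4115 − 0.4808 = -0.8923 which rounds to -0.89
exp(−rT) = exp(−0.046·2) = 0.9121
N(d₁) = N(-0.41) = 0.3409;  N(d₂) = N(-0.89) = 0.1867
C = 200·0.3409 − 300·0.9121·0.1867 = 68.1800 − 51.0867 = 17.0933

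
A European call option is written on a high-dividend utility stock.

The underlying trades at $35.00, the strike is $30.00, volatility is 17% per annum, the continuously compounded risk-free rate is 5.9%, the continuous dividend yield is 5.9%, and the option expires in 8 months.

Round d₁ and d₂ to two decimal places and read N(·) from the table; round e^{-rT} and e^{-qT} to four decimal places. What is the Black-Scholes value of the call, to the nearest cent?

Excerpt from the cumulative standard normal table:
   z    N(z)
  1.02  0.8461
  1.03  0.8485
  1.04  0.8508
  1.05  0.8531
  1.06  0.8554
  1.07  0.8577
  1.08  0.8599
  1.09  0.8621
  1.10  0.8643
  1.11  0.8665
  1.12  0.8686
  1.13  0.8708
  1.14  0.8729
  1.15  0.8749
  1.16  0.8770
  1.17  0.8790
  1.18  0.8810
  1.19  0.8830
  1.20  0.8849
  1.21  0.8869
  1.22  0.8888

$5.11

σ√T = 0.17·√0.6667 = 0.1388
d₁ = [ln(35/30) + (0.059 − 0.059 + 0.17²/2)·0.6667] / 0.1388 = [0.1542 + 0.0096] / 0.1388 = 1.1800 ≈ 1.18
d₂ = d₁ − σ√T = 1.1800 − 0.1388 = 1.0412 ≈ 1.04
exp(−qT) = exp(−0.059·0.6667) = 0.9614;  exp(−rT) = exp(−0.059·0.6667) = 0.9614
N(d₁) = N(1.18) = 0.8810;  N(d₂) = N(1.04) = 0.8508
C = 35·0.9614·0.8810 − 30·0.9614·0.8508 = 29.6448 − 24.5388 = 5.1060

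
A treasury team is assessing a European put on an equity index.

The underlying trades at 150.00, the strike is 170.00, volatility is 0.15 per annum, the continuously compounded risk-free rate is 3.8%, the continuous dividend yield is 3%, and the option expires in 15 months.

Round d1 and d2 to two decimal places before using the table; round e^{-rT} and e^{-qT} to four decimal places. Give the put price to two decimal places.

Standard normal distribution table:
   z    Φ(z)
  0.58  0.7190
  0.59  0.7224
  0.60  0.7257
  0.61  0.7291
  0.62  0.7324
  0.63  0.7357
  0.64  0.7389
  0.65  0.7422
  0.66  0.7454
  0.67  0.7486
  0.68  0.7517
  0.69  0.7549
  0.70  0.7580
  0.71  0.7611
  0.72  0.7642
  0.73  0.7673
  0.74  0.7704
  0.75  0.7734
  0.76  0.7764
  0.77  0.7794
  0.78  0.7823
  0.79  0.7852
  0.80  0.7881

σ√T = 0.15 × 1.1180 = 0.1677
ln(S/K) + (r − q + σ²/2)T = ln(150/170) + (0.038 − 0.03 + 0.15²/2)·1.25 = -0.1252 + 0.0241 = -0.1011
d₁ = -0.1011 / 0.1677 = -0.6028 → -0.60
d₂ = d₁ − σ√T = -0.6028 − 0.1677 = -0.7706 → -0.77
exp(−qT) = exp(−0.03·1.25) = 0.9632;  exp(−rT) = exp(−0.038·1.25) = 0.9536
N(−d₂) = N(0.77) = 0.7794;  N(−d₁) = N(0.60) = 0.7257
P = 170·0.9536·0.7794 − 150·0.9632·0.7257 = 126.3501 − 104.8491 = 21.5010

21.50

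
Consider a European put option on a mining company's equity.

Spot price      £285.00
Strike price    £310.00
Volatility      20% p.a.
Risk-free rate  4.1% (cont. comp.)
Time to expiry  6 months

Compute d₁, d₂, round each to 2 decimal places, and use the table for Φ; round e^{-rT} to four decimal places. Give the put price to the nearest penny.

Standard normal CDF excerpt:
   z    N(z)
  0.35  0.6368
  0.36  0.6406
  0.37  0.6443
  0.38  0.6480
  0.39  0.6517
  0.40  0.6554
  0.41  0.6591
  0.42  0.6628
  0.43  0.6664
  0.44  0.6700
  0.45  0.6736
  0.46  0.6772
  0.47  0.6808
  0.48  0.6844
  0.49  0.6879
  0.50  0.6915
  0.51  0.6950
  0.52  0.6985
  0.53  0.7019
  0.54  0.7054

σ√T = 0.2 × 0.7071 = 0.1414
d₁ = [ln(285/310) + (0.041 + 0.2²/2)·0.5] / 0.1414 = [-0.0841 + 0.0305] / 0.1414 = -0.3789 ≈ -0.38
d₂ = d₁ − σ√T = -0.3789 − 0.1414 = -0.5203 ≈ -0.52
exp(−rT) = exp(−0.041·0.5) = 0.9797
N(−d₂) = N(0.52) = 0.6985;  N(−d₁) = N(0.38) = 0.6480
P = 310·0.9797·0.6985 − 285·0.6480 = 212.1393 − 184.6800 = 27.4593

£27.46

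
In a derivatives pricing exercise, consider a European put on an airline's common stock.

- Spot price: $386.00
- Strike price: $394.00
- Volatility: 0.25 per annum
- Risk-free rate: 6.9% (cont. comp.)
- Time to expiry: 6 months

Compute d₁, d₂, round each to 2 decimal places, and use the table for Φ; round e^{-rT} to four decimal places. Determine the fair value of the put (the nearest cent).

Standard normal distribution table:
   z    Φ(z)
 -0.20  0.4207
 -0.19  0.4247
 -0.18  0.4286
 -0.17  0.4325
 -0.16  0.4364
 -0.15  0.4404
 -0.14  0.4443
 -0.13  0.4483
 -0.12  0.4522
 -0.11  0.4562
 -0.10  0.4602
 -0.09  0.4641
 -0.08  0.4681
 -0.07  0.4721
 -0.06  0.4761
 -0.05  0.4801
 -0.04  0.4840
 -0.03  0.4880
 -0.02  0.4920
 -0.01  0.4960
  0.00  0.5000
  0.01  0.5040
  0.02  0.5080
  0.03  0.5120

T = 0.5;  σ√T = 0.1768
ln(S/K) + (r + σ²/2)T = ln(386/394) + (0.069 + 0.25²/2)·0.5 = -0.0205 + 0.0501 = 0.0296
d₁ = 0.0296 / 0.1768 = 0.1675 ≈ 0.17
d₂ = d₁ − σ√T = 0.1675 − 0.1768 = -0.0093 ≈ -0.01
e^(−rT) = e^(−0.069·0.5) = 0.9661
N(−d₂) = N(0.01) = 0.5040;  N(−d₁) = N(-0.17) = 0.4325
P = 394·0.9661·0.5040 − 386·0.4325 = 191.8443 − 166.9450 = 24.8993

$24.90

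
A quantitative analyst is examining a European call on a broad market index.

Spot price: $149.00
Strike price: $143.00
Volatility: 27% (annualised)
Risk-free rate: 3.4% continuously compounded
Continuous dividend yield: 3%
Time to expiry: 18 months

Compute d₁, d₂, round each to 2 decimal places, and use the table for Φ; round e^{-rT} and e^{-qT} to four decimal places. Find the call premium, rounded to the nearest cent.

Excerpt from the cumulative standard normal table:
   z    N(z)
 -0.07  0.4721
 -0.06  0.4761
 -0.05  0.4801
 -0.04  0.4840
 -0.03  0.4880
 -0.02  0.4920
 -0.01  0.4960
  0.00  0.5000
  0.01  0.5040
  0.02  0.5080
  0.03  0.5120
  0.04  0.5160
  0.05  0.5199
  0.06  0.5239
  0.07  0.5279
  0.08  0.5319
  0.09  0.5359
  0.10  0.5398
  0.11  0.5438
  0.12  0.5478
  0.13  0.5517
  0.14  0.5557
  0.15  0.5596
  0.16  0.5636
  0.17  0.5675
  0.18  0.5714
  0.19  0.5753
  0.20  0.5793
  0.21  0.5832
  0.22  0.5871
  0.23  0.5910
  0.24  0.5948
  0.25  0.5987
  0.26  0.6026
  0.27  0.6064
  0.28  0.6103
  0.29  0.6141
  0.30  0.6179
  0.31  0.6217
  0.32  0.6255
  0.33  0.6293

$21.70

T = 1.5;  σ√T = 0.3307
ln(S/K) + (r − q + σ²/2)T = ln(149/143) + (0.034 − 0.03 + 0.27²/2)·1.5 = 0.0411 + 0.0607 = 0.1018
d₁ = 0.1018 / 0.3307 = 0.3078 which rounds to 0.31
d₂ = d₁ − σ√T = 0.3078 − 0.3307 = -0.0229 which rounds to -0.02
exp(−qT) = exp(−0.03·1.5) = 0.9560;  exp(−rT) = exp(−0.034·1.5) = 0.9503
N(d₁) = N(0.31) = 0.6217;  N(d₂) = N(-0.02) = 0.4920
C = 149·0.9560·0.6217 − 143·0.9503·0.4920 = 88.5574 − 66.8593 = 21.6981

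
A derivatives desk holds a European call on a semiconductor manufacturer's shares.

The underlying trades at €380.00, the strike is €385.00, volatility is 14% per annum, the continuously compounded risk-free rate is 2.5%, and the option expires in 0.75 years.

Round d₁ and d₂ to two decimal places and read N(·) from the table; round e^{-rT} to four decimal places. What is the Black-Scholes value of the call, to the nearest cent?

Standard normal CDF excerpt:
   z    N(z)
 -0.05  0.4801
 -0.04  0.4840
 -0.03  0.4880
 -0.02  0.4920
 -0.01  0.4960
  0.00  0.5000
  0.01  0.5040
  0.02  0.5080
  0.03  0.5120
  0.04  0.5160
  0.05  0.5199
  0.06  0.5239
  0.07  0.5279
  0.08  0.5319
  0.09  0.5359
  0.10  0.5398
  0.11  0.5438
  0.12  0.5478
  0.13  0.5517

€19.24

σ√T = 0.14 × 0.8660 = 0.1212
d₁ = [ln(380/385) + (0.025 + 0.14²/2)·0.75] / 0.1212 = [-0.0131 + 0.0261] / 0.1212 = 0.1075 ⇒ 0.11
d₂ = d₁ − σ√T = 0.1075 − 0.1212 = -0.0138 ⇒ -0.01
e^(−rT) = e^(−0.025·0.75) = 0.9814
N(d₁) = N(0.11) = 0.5438;  N(d₂) = N(-0.01) = 0.4960
C = 380·0.5438 − 385·0.9814·0.4960 = 206.6440 − 187.4081 = 19.2359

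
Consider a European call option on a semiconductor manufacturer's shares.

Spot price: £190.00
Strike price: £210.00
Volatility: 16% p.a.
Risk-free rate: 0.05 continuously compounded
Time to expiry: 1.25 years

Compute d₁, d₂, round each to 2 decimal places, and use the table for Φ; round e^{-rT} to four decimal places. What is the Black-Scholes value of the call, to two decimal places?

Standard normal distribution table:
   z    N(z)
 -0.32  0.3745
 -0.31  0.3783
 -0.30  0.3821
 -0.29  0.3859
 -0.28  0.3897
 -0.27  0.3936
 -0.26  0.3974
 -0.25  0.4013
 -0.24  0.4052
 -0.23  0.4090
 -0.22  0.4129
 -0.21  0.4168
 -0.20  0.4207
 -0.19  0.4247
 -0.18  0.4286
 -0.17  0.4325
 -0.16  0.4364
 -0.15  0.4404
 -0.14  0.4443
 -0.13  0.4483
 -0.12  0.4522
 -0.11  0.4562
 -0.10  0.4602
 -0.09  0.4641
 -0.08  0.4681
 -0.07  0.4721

£10.54

σ√T = 0.16 × 1.1180 = 0.1789
ln(S/K) + (r + σ²/2)T = ln(190/210) + (0.05 + 0.16²/2)·1.25 = -0.1001 + 0.0785 = -0.0216
d₁ = -0.0216 / 0.1789 = -0.1207 ≈ -0.12
d₂ = d₁ − σ√T = -0.1207 − 0.1789 = -0.2995 ≈ -0.30
e^(−rT) = e^(−0.05·1.25) = 0.9394
N(d₁) = N(-0.12) = 0.4522;  N(d₂) = N(-0.30) = 0.3821
C = 190·0.4522 − 210·0.9394·0.3821 = 85.9180 − 75.3784 = 10.5396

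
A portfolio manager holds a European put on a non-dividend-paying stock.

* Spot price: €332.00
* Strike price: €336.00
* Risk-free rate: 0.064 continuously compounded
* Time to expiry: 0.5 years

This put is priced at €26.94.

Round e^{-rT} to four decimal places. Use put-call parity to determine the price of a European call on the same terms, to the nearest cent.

€33.52

e^(−rT) = e^(−0.064·0.5) = 0.9685
Put-call parity: C − P = S − K·e^(−rT) = 332 − 336·0.9685 = 332 − 325.4160 = 6.5840
C = P + (C − P) = 26.94 + (6.5840) = 33.5240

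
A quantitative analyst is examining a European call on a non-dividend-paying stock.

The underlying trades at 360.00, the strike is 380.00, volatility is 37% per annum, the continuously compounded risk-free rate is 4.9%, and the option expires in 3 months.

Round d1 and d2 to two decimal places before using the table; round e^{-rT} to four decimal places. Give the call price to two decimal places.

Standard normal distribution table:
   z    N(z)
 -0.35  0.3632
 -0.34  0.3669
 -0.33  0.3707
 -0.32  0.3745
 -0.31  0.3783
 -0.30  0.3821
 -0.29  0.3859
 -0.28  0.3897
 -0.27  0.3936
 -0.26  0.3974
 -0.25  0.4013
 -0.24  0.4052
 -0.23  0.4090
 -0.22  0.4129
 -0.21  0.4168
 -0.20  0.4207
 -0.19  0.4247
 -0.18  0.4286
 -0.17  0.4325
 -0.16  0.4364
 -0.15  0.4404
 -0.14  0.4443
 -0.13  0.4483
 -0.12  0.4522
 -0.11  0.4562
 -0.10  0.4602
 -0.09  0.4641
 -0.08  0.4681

20.81

σ√T = 0.37·√0.25 = 0.1850
d₁ = [ln(360/380) + (0.049 + ½·0.37²)·0.25] / (σ√T) = (-0.0541 + 0.0294) / 0.1850 = -0.1335 ⇒ -0.13
d₂ = -0.1335 − 0.1850 = -0.3185 ⇒ -0.32
e^(−rT) = e^(−0.049·0.25) = 0.9878
N(d₁) = N(-0.13) = 0.4483;  N(d₂) = N(-0.32) = 0.3745
C = 360·0.4483 − 380·0.9878·0.3745 = 161.3880 − 140.5738 = 20.8142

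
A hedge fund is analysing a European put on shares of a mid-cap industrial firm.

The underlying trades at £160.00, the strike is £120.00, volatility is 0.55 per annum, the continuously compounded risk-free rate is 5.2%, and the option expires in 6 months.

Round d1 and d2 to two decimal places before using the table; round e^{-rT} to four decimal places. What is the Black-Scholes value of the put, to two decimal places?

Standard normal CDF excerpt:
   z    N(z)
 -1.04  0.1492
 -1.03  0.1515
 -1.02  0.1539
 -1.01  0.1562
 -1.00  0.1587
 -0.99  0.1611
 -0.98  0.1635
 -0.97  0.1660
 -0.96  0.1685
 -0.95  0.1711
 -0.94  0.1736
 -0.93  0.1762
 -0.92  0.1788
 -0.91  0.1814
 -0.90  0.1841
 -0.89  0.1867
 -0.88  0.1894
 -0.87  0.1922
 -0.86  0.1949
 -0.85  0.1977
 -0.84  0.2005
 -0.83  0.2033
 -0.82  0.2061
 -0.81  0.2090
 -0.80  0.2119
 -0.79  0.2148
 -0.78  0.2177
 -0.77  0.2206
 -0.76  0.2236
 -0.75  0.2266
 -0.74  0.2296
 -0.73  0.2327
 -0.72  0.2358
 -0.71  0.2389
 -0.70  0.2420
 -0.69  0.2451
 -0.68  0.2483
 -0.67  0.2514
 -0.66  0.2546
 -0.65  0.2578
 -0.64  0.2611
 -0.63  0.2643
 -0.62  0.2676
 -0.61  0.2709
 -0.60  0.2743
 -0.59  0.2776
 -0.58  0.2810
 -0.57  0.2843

T = 0.5;  σ√T = 0.3889
d₁ = [ln(160/120) + (0.052 + 0.55²/2)·0.5] / 0.3889 = [0.2877 + 0.1016] / 0.3889 = 1.0010 which rounds to 1.00
d₂ = d₁ − σ√T = 1.0010 − 0.3889 = 0.6121 which rounds to 0.61
exp(−rT) = exp(−0.052·0.5) = 0.9743
N(−d₂) = N(-0.61) = 0.2709;  N(−d₁) = N(-1.00) = 0.1587
P = 120·0.9743·0.2709 − 160·0.1587 = 31.6725 − 25.3920 = 6.2805

£6.28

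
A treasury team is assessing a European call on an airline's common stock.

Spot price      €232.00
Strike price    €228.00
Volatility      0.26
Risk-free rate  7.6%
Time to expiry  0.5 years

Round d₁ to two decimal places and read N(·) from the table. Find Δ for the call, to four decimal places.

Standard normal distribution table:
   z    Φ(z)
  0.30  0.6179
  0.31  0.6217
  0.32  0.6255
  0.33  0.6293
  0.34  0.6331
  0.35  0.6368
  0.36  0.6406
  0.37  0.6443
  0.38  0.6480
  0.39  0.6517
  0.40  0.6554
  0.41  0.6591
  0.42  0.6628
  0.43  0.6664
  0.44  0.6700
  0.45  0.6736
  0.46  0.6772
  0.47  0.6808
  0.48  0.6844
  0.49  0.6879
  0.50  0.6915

0.6517

T = 0.5;  σ√T = 0.1838
d₁ = [ln(232/228) + (0.076 + 0.26²/2)·0.5] / 0.1838 = [0.0174 + 0.0549] / 0.1838 = 0.3932 ⇒ 0.39
N(d₁) = N(0.39) = 0.6517
Δ_call = N(d₁) = 0.6517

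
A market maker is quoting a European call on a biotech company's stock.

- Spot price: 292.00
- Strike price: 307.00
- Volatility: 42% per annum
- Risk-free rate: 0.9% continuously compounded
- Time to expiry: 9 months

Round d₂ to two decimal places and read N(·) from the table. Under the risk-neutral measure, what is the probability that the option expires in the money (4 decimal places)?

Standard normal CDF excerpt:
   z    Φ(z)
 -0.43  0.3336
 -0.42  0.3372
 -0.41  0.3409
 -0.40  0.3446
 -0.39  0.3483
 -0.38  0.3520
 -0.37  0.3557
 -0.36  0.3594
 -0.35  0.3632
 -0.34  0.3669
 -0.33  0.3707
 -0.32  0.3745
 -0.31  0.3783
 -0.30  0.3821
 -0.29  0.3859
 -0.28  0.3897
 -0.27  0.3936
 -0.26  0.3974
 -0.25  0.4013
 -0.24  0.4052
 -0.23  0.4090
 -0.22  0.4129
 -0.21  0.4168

σ√T = 0.42·√0.75 = 0.3637
d₁ = [ln(292/307) + (0.009 + 0.42²/2)·0.75] / 0.3637 = [-0.0501 + 0.0729] / 0.3637 = 0.0627 ⇒ 0.06
d₂ = d₁ − σ√T = 0.0627 − 0.3637 = -0.3010 ⇒ -0.30
Risk-neutral Pr[S_T > K] = N(d₂) = N(-0.30) = 0.3821

0.3821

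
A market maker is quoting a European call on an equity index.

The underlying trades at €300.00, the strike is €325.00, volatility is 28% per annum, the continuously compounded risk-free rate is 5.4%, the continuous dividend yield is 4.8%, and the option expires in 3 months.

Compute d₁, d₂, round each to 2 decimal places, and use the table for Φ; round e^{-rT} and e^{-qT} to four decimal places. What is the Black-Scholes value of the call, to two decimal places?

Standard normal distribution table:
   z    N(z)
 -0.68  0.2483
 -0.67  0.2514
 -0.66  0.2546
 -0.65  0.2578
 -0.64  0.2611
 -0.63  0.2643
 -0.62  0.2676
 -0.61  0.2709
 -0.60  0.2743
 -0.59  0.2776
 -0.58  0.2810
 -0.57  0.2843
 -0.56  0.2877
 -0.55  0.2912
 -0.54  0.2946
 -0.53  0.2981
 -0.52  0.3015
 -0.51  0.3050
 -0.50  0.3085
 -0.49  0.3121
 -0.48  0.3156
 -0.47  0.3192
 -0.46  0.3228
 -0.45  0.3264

€7.77

σ√T = 0.28 × 0.5000 = 0.1400
d₁ = [ln(300/325) + (0.054 − 0.048 + ½·0.28²)·0.25] / (σ√T) = (-0.0800 + 0.0113) / 0.1400 = -0.4910 which rounds to -0.49
d₂ = -0.4910 − 0.1400 = -0.6310 which rounds to -0.63
e^(−qT) = e^(−0.048·0.25) = 0.9881;  e^(−rT) = e^(−0.054·0.25) = 0.9866
C = 300·0.9881·N(-0.49) − 325·0.9866·N(-0.63) = 300·0.9881·0.3121 − 325·0.9866·0.2643 = 92.5158 − 84.7465 = 7.7693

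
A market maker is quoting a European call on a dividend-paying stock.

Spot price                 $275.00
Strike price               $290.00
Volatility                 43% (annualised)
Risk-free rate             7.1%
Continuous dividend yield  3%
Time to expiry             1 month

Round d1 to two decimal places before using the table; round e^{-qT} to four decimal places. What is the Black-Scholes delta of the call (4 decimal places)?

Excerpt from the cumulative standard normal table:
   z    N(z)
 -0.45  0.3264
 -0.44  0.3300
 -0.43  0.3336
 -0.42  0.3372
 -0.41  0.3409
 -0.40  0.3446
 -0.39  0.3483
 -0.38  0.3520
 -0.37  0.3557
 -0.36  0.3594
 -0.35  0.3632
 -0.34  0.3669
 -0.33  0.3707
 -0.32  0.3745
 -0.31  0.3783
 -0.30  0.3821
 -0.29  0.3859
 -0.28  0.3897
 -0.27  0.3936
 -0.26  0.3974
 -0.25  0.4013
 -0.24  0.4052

T = 0.08333;  σ√T = 0.1241
d₁ = [ln(275/290) + (0.071 − 0.03 + ½·0.43²)·0.08333] / (σ√T) = (-0.0531 + 0.0111) / 0.1241 = -0.3383 ⇒ -0.34
N(d₁) = N(-0.34) = 0.3669
Δ_call = exp(−qT)·N(d₁) = 0.9975·0.3669 = 0.3660

0.3660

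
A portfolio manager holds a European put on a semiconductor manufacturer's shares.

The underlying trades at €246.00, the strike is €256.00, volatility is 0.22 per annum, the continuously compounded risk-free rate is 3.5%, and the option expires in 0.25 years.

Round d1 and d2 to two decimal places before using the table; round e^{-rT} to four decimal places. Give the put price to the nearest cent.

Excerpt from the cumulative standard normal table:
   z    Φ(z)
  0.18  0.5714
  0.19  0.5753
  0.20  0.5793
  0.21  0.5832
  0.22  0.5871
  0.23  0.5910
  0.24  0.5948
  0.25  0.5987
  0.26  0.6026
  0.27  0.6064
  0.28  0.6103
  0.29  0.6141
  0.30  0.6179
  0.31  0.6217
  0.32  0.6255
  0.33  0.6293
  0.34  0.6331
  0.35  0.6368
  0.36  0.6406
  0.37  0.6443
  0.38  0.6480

T = 0.25;  σ√T = 0.1100
d₁ = [ln(246/256) + (0.035 + ½·0.22²)·0.25] / (σ√T) = (-0.0398 + 0.0148) / 0.1100 = -0.2277 ⇒ -0.23
d₂ = -0.2277 − 0.1100 = -0.3377 ⇒ -0.34
exp(−rT) = exp(−0.035·0.25) = 0.9913
N(−d₂) = N(0.34) = 0.6331;  N(−d₁) = N(0.23) = 0.5910
P = 256·0.9913·0.6331 − 246·0.5910 = 160.6636 − 145.3860 = 15.2776

€15.28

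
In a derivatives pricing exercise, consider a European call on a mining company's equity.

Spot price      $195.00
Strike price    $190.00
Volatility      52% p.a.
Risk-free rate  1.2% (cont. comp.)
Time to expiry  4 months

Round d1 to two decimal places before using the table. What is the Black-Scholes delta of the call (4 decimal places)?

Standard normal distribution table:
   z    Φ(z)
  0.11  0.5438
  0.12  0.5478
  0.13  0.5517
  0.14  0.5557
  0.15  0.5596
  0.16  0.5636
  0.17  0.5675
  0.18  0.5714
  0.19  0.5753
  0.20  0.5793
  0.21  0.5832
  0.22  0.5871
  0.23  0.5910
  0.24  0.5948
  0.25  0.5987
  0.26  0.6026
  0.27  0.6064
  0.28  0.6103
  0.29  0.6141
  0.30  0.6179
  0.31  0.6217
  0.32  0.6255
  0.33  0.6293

0.5987

σ√T = 0.52 × 0.5774 = 0.3002
d₁ = [ln(195/190) + (0.012 + 0.52²/2)·0.3333] / 0.3002 = [0.0260 + 0.0491] / 0.3002 = 0.2500 which rounds to 0.25
N(d₁) = N(0.25) = 0.5987
Δ_call = N(d₁) = 0.5987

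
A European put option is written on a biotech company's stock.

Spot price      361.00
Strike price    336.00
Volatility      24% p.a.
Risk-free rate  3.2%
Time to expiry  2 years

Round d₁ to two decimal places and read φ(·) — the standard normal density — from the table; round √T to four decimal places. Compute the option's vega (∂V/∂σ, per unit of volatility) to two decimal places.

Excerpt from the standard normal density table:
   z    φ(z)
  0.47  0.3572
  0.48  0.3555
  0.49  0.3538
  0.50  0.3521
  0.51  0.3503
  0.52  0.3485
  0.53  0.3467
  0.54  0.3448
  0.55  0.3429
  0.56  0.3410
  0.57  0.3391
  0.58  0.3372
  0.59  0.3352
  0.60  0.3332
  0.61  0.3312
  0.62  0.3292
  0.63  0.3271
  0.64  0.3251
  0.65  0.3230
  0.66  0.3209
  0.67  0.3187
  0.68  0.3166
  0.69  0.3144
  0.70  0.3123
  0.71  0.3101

T = 2;  σ√T = 0.3394
ln(S/K) + (r + σ²/2)T = ln(361/336) + (0.032 + 0.24²/2)·2 = 0.0718 + 0.1216 = 0.1934
d₁ = 0.1934 / 0.3394 = 0.5697 → 0.57
√T = √2 = 1.4142
φ(d₁) = φ(0.57) = 0.3391
vega = S·φ(d₁)·√T = 361·0.3391·1.4142 = 173.1194

173.12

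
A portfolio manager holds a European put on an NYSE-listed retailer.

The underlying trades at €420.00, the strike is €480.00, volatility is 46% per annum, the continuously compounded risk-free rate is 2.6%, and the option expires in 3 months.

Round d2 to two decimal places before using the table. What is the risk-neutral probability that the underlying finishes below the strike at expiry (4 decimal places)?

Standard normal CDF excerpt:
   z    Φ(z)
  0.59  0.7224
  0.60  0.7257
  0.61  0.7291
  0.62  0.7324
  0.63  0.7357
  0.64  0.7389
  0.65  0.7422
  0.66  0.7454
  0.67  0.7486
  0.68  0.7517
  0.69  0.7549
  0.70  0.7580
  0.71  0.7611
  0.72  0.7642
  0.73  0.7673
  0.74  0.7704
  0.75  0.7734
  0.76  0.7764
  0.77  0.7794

T = 0.25;  σ√T = 0.2300
ln(S/K) + (r + σ²/2)T = ln(420/480) + (0.026 + 0.46²/2)·0.25 = -0.1335 + 0.0330 = -0.1006
d₁ = -0.1006 / 0.2300 = -0.4373 ⇒ -0.44
d₂ = d₁ − σ√T = -0.4373 − 0.2300 = -0.6673 ⇒ -0.67
Risk-neutral Pr[S_T < K] = N(−d₂) = N(0.67) = 0.7486

0.7486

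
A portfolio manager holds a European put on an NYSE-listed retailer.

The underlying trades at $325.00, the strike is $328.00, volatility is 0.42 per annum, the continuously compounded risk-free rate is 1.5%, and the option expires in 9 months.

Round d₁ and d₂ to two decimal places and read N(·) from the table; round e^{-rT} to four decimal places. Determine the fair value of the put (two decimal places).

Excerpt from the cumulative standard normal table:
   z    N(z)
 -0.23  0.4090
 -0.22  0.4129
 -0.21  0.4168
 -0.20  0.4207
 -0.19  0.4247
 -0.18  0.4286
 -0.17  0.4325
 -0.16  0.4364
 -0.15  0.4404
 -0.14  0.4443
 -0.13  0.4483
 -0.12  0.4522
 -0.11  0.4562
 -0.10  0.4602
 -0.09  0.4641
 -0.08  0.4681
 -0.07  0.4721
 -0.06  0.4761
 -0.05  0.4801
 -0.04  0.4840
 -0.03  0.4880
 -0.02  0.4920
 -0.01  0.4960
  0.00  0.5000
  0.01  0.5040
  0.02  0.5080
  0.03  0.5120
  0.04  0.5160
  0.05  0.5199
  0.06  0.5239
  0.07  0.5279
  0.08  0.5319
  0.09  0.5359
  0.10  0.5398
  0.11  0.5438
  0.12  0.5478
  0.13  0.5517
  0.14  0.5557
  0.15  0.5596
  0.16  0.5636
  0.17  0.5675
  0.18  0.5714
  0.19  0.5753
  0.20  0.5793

$47.29

σ√T = 0.42 × 0.8660 = 0.3637
d₁ = [ln(325/328) + (0.015 + ½·0.42²)·0.75] / (σ√T) = (-0.0092 + 0.0774) / 0.3637 = 0.1875 which rounds to 0.19
d₂ = 0.1875 − 0.3637 = -0.1762 which rounds to -0.18
e^(−rT) = e^(−0.015·0.75) = 0.9888
N(−d₂) = N(0.18) = 0.5714;  N(−d₁) = N(-0.19) = 0.4247
P = 328·0.9888·0.5714 − 325·0.4247 = 185.3201 − 138.0275 = 47.2926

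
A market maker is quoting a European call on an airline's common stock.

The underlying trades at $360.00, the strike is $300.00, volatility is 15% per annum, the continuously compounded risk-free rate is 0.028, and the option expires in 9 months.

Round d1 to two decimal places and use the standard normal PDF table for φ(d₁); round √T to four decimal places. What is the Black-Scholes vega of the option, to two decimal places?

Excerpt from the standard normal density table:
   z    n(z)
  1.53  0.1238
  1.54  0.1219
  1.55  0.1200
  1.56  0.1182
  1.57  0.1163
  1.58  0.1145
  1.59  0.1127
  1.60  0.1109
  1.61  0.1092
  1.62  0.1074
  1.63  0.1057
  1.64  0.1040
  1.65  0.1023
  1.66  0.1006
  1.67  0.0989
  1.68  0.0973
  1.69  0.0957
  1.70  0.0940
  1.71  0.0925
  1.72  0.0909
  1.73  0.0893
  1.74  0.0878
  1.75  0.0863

σ√T = 0.15·√0.75 = 0.1299
d₁ = [ln(360/300) + (0.028 + ½·0.15²)·0.75] / (σ√T) = (0.1823 + 0.0294) / 0.1299 = 1.6301 → 1.63
√T = √0.75 = 0.8660
φ(d₁) = φ(1.63) = 0.1057
vega = S·φ(d₁)·√T = 360·0.1057·0.8660 = 32.9530
(Call and put vega coincide under Black-Scholes.)

32.95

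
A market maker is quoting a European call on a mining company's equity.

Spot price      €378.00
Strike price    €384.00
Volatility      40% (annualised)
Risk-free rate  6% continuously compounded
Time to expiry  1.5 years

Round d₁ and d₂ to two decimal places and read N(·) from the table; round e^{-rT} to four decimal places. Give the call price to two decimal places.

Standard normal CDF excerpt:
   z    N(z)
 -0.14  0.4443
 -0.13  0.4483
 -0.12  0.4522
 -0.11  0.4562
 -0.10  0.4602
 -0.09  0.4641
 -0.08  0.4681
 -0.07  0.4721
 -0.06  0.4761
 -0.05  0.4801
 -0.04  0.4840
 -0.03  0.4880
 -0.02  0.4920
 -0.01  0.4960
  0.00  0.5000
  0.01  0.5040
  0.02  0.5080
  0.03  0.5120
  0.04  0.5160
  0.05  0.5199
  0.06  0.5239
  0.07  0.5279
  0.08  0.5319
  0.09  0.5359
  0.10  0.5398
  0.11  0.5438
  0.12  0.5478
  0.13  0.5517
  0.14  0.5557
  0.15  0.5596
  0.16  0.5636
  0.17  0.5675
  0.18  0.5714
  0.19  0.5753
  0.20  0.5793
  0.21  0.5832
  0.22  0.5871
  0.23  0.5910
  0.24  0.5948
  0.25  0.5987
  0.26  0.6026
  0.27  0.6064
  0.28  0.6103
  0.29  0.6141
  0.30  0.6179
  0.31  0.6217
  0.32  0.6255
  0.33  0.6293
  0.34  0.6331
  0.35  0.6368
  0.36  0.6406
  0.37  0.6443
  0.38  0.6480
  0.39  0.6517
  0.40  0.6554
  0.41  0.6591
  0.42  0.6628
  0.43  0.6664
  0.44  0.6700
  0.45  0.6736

€84.87

σ√T = 0.4·√1.5 = 0.4899
d₁ = [ln(378/384) + (0.06 + 0.4²/2)·1.5] / 0.4899 = [-0.0157 + 0.2100] / 0.4899 = 0.3965 ≈ 0.40
d₂ = d₁ − σ√T = 0.3965 − 0.4899 = -0.0934 ≈ -0.09
exp(−rT) = exp(−0.06·1.5) = 0.9139
N(d₁) = N(0.40) = 0.6554;  N(d₂) = N(-0.09) = 0.4641
C = 378·0.6554 − 384·0.9139·0.4641 = 247.7412 − 162.8701 = 84.8711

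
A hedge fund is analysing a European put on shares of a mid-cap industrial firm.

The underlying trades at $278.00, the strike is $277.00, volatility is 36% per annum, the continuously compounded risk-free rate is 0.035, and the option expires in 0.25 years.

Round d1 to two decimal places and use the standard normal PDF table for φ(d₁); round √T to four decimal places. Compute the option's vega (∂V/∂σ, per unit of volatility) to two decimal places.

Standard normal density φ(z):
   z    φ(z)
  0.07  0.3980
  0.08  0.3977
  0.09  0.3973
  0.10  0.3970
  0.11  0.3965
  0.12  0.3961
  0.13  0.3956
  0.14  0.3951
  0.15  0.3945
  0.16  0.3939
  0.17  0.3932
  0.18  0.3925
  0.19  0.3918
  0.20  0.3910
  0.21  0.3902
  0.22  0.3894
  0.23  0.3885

54.75

σ√T = 0.36 × 0.5000 = 0.1800
d₁ = [ln(278/277) + (0.035 + 0.36²/2)·0.25] / 0.1800 = [0.0036 + 0.0249] / 0.1800 = 0.1586 ≈ 0.16
√T = √0.25 = 0.5000
φ(d₁) = φ(0.16) = 0.3939
vega = S·φ(d₁)·√T = 278·0.3939·0.5000 = 54.7521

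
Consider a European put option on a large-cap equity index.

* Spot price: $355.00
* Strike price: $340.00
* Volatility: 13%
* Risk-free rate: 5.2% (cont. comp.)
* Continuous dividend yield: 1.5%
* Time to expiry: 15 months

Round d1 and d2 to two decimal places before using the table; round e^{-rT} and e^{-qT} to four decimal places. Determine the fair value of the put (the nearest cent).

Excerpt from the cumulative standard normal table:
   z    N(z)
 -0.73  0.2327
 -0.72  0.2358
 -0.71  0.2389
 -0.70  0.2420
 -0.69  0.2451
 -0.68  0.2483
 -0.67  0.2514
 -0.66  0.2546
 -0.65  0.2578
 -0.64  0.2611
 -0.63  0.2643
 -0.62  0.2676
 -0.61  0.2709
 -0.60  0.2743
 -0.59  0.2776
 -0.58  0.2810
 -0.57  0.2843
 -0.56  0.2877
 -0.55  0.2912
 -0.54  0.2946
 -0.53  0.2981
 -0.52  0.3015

$8.47

σ√T = 0.13 × 1.1180 = 0.1453
ln(S/K) + (r − q + σ²/2)T = ln(355/340) + (0.052 − 0.015 + 0.13²/2)·1.25 = 0.0432 + 0.0568 = 0.1000
d₁ = 0.1000 / 0.1453 = 0.6879 which rounds to 0.69
d₂ = d₁ − σ√T = 0.6879 − 0.1453 = 0.5426 which rounds to 0.54
exp(−qT) = exp(−0.015·1.25) = 0.9814;  exp(−rT) = exp(−0.052·1.25) = 0.9371
N(−d₂) = N(-0.54) = 0.2946;  N(−d₁) = N(-0.69) = 0.2451
P = 340·0.9371·0.2946 − 355·0.9814·0.2451 = 93.8637 − 85.3921 = 8.4716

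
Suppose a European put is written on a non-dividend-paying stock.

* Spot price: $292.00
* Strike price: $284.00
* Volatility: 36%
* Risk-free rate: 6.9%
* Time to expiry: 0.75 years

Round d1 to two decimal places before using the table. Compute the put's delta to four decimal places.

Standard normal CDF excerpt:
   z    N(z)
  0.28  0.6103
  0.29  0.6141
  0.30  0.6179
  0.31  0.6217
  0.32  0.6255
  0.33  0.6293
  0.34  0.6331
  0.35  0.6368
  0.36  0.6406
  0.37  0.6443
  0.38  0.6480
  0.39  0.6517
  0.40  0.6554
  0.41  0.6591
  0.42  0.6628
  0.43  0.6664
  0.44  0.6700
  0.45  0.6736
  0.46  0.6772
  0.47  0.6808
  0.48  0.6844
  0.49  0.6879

-0.3409

T = 0.75;  σ√T = 0.3118
d₁ = [ln(292/284) + (0.069 + 0.36²/2)·0.75] / 0.3118 = [0.0278 + 0.1003] / 0.3118 = 0.4110 which rounds to 0.41
N(d₁) = N(0.41) = 0.6591
Δ_put = N(d₁) − 1 = 0.6591 − 1 = -0.3409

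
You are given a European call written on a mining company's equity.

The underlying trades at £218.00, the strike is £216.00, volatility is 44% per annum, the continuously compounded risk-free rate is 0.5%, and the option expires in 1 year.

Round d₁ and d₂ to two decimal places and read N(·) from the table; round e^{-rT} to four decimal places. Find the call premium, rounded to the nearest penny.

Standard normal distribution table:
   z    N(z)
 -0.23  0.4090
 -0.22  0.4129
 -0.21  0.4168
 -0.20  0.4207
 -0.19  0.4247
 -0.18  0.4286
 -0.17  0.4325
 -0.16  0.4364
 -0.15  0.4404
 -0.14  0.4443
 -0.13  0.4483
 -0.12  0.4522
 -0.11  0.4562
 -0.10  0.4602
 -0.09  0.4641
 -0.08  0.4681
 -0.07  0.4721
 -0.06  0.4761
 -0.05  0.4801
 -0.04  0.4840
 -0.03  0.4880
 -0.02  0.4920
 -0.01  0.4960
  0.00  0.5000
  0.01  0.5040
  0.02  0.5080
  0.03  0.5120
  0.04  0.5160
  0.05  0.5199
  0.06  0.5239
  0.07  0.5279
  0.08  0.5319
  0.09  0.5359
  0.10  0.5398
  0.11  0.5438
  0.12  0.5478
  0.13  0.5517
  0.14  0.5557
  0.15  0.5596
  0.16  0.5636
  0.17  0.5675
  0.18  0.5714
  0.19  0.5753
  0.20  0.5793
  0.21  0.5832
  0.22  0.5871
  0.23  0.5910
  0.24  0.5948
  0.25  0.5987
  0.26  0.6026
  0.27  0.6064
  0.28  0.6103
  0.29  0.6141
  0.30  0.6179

£39.24

σ√T = 0.44·√1 = 0.4400
d₁ = [ln(218/216) + (0.005 + ½·0.44²)·1] / (σ√T) = (0.0092 + 0.1018) / 0.4400 = 0.2523 ⇒ 0.25
d₂ = 0.2523 − 0.4400 = -0.1877 ⇒ -0.19
e^(−rT) = e^(−0.005·1) = 0.9950
N(d₁) = N(0.25) = 0.5987;  N(d₂) = N(-0.19) = 0.4247
C = 218·0.5987 − 216·0.9950·0.4247 = 130.5166 − 91.2765 = 39.2401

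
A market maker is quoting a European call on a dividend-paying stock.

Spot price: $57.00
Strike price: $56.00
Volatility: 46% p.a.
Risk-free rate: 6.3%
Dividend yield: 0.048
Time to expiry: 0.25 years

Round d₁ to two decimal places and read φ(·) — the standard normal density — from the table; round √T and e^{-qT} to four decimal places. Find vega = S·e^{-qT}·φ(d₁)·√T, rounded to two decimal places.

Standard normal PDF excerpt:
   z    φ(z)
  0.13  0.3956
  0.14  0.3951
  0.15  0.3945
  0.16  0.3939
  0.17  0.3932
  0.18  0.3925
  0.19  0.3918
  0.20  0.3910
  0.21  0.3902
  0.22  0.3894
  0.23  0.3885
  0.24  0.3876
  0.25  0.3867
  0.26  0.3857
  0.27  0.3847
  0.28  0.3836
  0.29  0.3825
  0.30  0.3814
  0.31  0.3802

T = 0.25;  σ√T = 0.2300
d₁ = [ln(57/56) + (0.063 − 0.048 + ½·0.46²)·0.25] / (σ√T) = (0.0177 + 0.0302) / 0.2300 = 0.2083 → 0.21
√T = √0.25 = 0.5000
φ(d₁) = φ(0.21) = 0.3902
e^(−qT) = e^(−0.048·0.25) = 0.9881
vega = S·e^(−qT)·φ(d₁)·√T = 57·0.9881·0.3902·0.5000 = 10.9884
(Call and put vega coincide under Black-Scholes.)

10.99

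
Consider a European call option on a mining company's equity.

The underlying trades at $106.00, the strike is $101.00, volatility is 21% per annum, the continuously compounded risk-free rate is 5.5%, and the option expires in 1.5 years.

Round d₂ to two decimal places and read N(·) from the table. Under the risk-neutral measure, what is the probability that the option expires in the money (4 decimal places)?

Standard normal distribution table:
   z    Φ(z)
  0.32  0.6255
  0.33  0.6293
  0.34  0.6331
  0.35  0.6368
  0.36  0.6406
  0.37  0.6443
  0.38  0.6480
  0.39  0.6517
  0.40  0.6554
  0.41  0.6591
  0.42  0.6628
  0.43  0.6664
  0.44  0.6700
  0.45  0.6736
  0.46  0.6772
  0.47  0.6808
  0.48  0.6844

0.6480

σ√T = 0.21 × 1.2247 = 0.2572
d₁ = [ln(106/101) + (0.055 + 0.21²/2)·1.5] / 0.2572 = [0.0483 + 0.1156] / 0.2572 = 0.6372 which rounds to 0.64
d₂ = d₁ − σ√T = 0.6372 − 0.2572 = 0.3800 which rounds to 0.38
Pr(exercise) under Q = N(d₂) = 0.6480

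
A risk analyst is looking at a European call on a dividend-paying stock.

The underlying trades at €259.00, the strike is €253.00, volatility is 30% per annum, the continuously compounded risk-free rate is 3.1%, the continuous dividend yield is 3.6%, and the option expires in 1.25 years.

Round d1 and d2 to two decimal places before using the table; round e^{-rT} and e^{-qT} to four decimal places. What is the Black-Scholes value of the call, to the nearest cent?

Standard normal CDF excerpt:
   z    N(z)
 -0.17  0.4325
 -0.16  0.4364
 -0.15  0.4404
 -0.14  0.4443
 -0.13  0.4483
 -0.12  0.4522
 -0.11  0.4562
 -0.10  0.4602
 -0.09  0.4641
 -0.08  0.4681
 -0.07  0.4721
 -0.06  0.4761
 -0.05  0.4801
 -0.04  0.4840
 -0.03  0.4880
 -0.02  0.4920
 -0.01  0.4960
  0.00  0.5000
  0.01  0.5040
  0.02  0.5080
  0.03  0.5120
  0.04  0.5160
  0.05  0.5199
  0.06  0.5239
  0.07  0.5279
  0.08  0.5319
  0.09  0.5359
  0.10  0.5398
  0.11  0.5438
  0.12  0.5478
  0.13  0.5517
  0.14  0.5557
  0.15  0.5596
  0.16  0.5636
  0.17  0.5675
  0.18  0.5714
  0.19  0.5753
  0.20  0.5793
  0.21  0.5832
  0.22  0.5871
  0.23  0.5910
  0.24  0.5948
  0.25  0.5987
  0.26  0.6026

σ√T = 0.3 × 1.1180 = 0.3354
d₁ = [ln(259/253) + (0.031 − 0.036 + 0.3²/2)·1.25] / 0.3354 = [0.0234 + 0.0500] / 0.3354 = 0.2190 which rounds to 0.22
d₂ = d₁ − σ√T = 0.2190 − 0.3354 = -0.1165 which rounds to -0.12
exp(−qT) = exp(−0.036·1.25) = 0.9560;  exp(−rT) = exp(−0.031·1.25) = 0.9620
N(d₁) = N(0.22) = 0.5871;  N(d₂) = N(-0.12) = 0.4522
C = 259·0.9560·0.5871 − 253·0.9620·0.4522 = 145.3683 − 110.0591 = 35.3092

€35.31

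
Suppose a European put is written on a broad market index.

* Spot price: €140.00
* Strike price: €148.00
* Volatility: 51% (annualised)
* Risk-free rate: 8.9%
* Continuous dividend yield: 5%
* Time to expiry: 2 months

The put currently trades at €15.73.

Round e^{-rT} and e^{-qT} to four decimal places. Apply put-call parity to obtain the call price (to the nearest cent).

exp(−qT) = exp(−0.05·0.1667) = 0.9917;  exp(−rT) = exp(−0.089·0.1667) = 0.9853
Put-call parity: C − P = S·e^(−qT) − K·e^(−rT) = 140·0.9917 − 148·0.9853 = 138.8380 − 145.8244 = -6.9864
C = P + (C − P) = 15.73 + (-6.9864) = 8.7436

€8.74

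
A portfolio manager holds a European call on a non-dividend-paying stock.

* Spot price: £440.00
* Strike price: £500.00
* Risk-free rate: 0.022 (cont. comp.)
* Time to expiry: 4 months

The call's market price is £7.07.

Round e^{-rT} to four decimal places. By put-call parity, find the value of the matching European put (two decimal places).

£63.42

e^(−rT) = e^(−0.022·0.3333) = 0.9927
Put-call parity: C − P = S − K·e^(−rT) = 440 − 500·0.9927 = 440 − 496.3500 = -56.3500
P = C − (C − P) = 7.07 − (-56.3500) = 63.4200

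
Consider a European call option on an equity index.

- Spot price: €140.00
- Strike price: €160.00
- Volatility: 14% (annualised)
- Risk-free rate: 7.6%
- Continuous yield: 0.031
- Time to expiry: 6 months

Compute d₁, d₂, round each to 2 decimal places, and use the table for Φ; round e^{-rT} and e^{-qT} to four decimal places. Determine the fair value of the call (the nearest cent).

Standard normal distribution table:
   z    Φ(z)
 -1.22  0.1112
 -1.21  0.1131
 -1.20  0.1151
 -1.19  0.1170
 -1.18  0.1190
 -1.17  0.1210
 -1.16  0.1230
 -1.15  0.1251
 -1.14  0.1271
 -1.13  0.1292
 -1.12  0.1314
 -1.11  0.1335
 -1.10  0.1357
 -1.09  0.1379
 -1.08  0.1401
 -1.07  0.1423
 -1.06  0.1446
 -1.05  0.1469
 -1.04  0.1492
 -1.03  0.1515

€0.98

σ√T = 0.14·√0.5 = 0.0990
d₁ = [ln(140/160) + (0.076 − 0.031 + ½·0.14²)·0.5] / (σ√T) = (-0.1335 + 0.0274) / 0.0990 = -1.0721 which rounds to -1.07
d₂ = -1.0721 − 0.0990 = -1.1711 which rounds to -1.17
e^(−qT) = e^(−0.031·0.5) = 0.9846;  e^(−rT) = e^(−0.076·0.5) = 0.9627
N(d₁) = N(-1.07) = 0.1423;  N(d₂) = N(-1.17) = 0.1210
C = 140·0.9846·0.1423 − 160·0.9627·0.1210 = 19.6152 − 18.6379 = 0.9773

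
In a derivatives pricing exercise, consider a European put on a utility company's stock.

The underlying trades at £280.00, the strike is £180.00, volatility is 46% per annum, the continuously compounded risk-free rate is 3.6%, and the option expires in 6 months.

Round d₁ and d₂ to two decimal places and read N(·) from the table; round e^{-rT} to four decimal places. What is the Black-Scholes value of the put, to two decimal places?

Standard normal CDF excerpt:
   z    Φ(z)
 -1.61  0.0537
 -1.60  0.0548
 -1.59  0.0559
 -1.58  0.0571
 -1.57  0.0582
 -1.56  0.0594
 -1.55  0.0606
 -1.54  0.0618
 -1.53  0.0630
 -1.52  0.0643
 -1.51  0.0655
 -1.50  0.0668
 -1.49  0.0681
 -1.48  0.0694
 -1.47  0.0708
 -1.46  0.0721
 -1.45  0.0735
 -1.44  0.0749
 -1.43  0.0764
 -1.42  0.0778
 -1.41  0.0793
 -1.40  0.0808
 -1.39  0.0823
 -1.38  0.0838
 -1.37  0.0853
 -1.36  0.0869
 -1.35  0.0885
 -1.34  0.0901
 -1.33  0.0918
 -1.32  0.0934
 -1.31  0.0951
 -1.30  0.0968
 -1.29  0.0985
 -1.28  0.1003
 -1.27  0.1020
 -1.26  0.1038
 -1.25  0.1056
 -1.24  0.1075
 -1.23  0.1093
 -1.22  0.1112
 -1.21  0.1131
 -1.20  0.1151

σ√T = 0.46 × 0.7071 = 0.3253
d₁ = [ln(280/180) + (0.036 + 0.46²/2)·0.5] / 0.3253 = [0.4418 + 0.0709] / 0.3253 = 1.5763 which rounds to 1.58
d₂ = d₁ − σ√T = 1.5763 − 0.3253 = 1.2511 which rounds to 1.25
exp(−rT) = exp(−0.036·0.5) = 0.9822
N(−d₂) = N(-1.25) = 0.1056;  N(−d₁) = N(-1.58) = 0.0571
P = 180·0.9822·0.1056 − 280·0.0571 = 18.6697 − 15.9880 = 2.6817

£2.68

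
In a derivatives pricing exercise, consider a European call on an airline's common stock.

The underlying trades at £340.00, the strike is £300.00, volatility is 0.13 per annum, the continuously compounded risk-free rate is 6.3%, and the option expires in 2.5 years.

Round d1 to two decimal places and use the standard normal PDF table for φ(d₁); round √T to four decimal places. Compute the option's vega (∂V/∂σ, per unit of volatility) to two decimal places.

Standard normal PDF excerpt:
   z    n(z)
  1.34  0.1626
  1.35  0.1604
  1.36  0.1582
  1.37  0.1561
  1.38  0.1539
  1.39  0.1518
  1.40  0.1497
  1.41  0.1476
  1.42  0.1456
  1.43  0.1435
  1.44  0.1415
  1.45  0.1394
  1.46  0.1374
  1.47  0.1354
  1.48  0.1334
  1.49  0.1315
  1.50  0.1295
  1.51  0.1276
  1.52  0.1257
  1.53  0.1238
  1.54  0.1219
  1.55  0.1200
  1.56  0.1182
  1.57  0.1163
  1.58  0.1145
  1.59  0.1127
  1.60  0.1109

71.71

σ√T = 0.13·√2.5 = 0.2055
d₁ = [ln(340/300) + (0.063 + 0.13²/2)·2.5] / 0.2055 = [0.1252 + 0.1786] / 0.2055 = 1.4779 which rounds to 1.48
√T = √2.5 = 1.5811
φ(d₁) = φ(1.48) = 0.1334
vega = S·φ(d₁)·√T = 340·0.1334·1.5811 = 71.7124
(The put has the same vega.)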